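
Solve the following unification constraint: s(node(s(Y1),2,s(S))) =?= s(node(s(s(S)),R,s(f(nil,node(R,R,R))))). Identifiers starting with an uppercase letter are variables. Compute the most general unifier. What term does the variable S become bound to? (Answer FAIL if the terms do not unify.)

f(nil,node(2,2,2))

Decompose s/1: node(s(Y1),2,s(S)) =?= node(s(s(S)),R,s(f(nil,node(R,R,R)))).
Decompose node/3: s(Y1) =?= s(s(S)),  2 =?= R,  s(S) =?= s(f(nil,node(R,R,R))).
Decompose s/1: Y1 =?= s(S).
Bind Y1 := s(S); no other remaining equation mentions Y1.
Bind R := 2; substituting into the remaining equation gives: s(S) =?= s(f(nil,node(2,2,2))).
Decompose s/1: S =?= f(nil,node(2,2,2)).
Bind S := f(nil,node(2,2,2)). Substituting into the earlier binding gives Y1 := s(f(nil,node(2,2,2))).
MGU = { Y1 := s(f(nil,node(2,2,2))), R := 2, S := f(nil,node(2,2,2)) }, so S := f(nil,node(2,2,2)).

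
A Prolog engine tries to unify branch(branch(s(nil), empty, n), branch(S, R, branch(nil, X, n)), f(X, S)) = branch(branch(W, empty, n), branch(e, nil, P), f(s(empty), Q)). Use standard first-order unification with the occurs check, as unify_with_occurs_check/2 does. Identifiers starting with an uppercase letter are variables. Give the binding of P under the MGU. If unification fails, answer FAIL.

Decompose branch/3: branch(s(nil), empty, n) = branch(W, empty, n),  branch(S, R, branch(nil, X, n)) = branch(e, nil, P),  f(X, S) = f(s(empty), Q).
Decompose branch/3: s(nil) = W,  empty = empty,  n = n.
Bind W := s(nil); no other remaining equation mentions W.
Delete trivial equation empty = empty.
Delete trivial equation n = n.
Decompose branch/3: S = e,  R = nil,  branch(nil, X, n) = P.
Bind S := e; substituting into the one remaining equation that mentions S gives: f(X, e) = f(s(empty), Q).
Bind R := nil; no other remaining equation mentions R.
Bind P := branch(nil, X, n); no other remaining equation mentions P.
Decompose f/2: X = s(empty),  e = Q.
Bind X := s(empty); no other remaining equation mentions X. Substituting into the earlier binding gives P := branch(nil, s(empty), n).
Bind Q := e.
MGU = { W ↦ s(nil), S ↦ e, R ↦ nil, P ↦ branch(nil, s(empty), n), X ↦ s(empty), Q ↦ e }, so P ↦ branch(nil, s(empty), n).

branch(nil, s(empty), n)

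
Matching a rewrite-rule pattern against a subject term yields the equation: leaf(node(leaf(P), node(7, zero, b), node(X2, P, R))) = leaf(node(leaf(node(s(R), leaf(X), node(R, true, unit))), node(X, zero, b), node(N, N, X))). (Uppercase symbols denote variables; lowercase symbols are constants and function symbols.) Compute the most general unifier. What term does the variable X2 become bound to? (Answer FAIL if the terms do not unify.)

node(s(7), leaf(7), node(7, true, unit))

Decompose leaf/1: node(leaf(P), node(7, zero, b), node(X2, P, R)) = node(leaf(node(s(R), leaf(X), node(R, true, unit))), node(X, zero, b), node(N, N, X)).
Decompose node/3: leaf(P) = leaf(node(s(R), leaf(X), node(R, true, unit))),  node(7, zero, b) = node(X, zero, b),  node(X2, P, R) = node(N, N, X).
Decompose leaf/1: P = node(s(R), leaf(X), node(R, true, unit)).
Bind P := node(s(R), leaf(X), node(R, true, unit)); substituting into the one remaining equation that mentions P gives: node(X2, node(s(R), leaf(X), node(R, true, unit)), R) = node(N, N, X).
Decompose node/3: 7 = X,  zero = zero,  b = b.
Bind X := 7; substituting into the one remaining equation that mentions X gives: node(X2, node(s(R), leaf(7), node(R, true, unit)), R) = node(N, N, 7). Substituting into the earlier binding gives P := node(s(R), leaf(7), node(R, true, unit)).
Delete trivial equation zero = zero.
Delete trivial equation b = b.
Decompose node/3: X2 = N,  node(s(R), leaf(7), node(R, true, unit)) = N,  R = 7.
Bind X2 := N; no other remaining equation mentions X2.
Bind N := node(s(R), leaf(7), node(R, true, unit)); no other remaining equation mentions N. Substituting into the earlier binding gives X2 := node(s(R), leaf(7), node(R, true, unit)).
Bind R := 7. Substituting into the earlier bindings gives P := node(s(7), leaf(7), node(7, true, unit)), X2 := node(s(7), leaf(7), node(7, true, unit)), N := node(s(7), leaf(7), node(7, true, unit)).
MGU = { P ↦ node(s(7), leaf(7), node(7, true, unit)), X ↦ 7, X2 ↦ node(s(7), leaf(7), node(7, true, unit)), N ↦ node(s(7), leaf(7), node(7, true, unit)), R ↦ 7 }, so X2 ↦ node(s(7), leaf(7), node(7, true, unit)).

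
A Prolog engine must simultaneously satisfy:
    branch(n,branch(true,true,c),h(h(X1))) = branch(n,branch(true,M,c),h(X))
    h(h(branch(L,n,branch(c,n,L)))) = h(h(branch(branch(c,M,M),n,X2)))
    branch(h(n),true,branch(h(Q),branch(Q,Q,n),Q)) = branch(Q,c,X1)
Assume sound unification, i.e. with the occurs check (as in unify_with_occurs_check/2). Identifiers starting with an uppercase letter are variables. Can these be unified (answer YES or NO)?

NO

Decompose branch/3: n = n,  branch(true,true,c) = branch(true,M,c),  h(h(X1)) = h(X).
Delete trivial equation n = n.
Decompose branch/3: true = true,  true = M,  c = c.
Delete trivial equation true = true.
Bind M := true; substituting into the one remaining equation that mentions M gives: h(h(branch(L,n,branch(c,n,L)))) = h(h(branch(branch(c,true,true),n,X2))).
Delete trivial equation c = c.
Decompose h/1: h(X1) = X.
Bind X := h(X1); no other remaining equation mentions X.
Decompose h/1: h(branch(L,n,branch(c,n,L))) = h(branch(branch(c,true,true),n,X2)).
Decompose h/1: branch(L,n,branch(c,n,L)) = branch(branch(c,true,true),n,X2).
Decompose branch/3: L = branch(c,true,true),  n = n,  branch(c,n,L) = X2.
Bind L := branch(c,true,true); substituting into the one remaining equation that mentions L gives: branch(c,n,branch(c,true,true)) = X2.
Delete trivial equation n = n.
Bind X2 := branch(c,n,branch(c,true,true)); no other remaining equation mentions X2.
Decompose branch/3: h(n) = Q,  true = c,  branch(h(Q),branch(Q,Q,n),Q) = X1.
Bind Q := h(n); substituting into the one remaining equation that mentions Q gives: branch(h(h(n)),branch(h(n),h(n),n),h(n)) = X1.
Clash: constants true and c differ; no unifier exists.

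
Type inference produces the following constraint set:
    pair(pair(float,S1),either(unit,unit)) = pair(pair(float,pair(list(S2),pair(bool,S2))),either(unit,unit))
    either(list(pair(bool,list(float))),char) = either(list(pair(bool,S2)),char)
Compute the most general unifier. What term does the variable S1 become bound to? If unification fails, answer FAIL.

Decompose pair/2: pair(float,S1) = pair(float,pair(list(S2),pair(bool,S2))),  either(unit,unit) = either(unit,unit).
Decompose pair/2: float = float,  S1 = pair(list(S2),pair(bool,S2)).
Delete trivial equation float = float.
Bind S1 := pair(list(S2),pair(bool,S2)); no other remaining equation mentions S1.
Delete trivial equation either(unit,unit) = either(unit,unit).
Decompose either/2: list(pair(bool,list(float))) = list(pair(bool,S2)),  char = char.
Decompose list/1: pair(bool,list(float)) = pair(bool,S2).
Decompose pair/2: bool = bool,  list(float) = S2.
Delete trivial equation bool = bool.
Bind S2 := list(float); no other remaining equation mentions S2. Substituting into the earlier binding gives S1 := pair(list(list(float)),pair(bool,list(float))).
Delete trivial equation char = char.
MGU = { S1 -> pair(list(list(float)),pair(bool,list(float))), S2 -> list(float) }, so S1 -> pair(list(list(float)),pair(bool,list(float))).

pair(list(list(float)),pair(bool,list(float)))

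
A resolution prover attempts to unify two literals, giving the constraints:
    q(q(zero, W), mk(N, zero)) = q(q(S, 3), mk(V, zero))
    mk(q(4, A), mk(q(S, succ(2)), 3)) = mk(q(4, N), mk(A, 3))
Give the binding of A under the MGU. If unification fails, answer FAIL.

Decompose q/2: q(zero, W) = q(S, 3),  mk(N, zero) = mk(V, zero).
Decompose q/2: zero = S,  W = 3.
Bind S := zero; substituting into the one remaining equation that mentions S gives: mk(q(4, A), mk(q(zero, succ(2)), 3)) = mk(q(4, N), mk(A, 3)).
Bind W := 3; no other remaining equation mentions W.
Decompose mk/2: N = V,  zero = zero.
Bind N := V; substituting into the one remaining equation that mentions N gives: mk(q(4, A), mk(q(zero, succ(2)), 3)) = mk(q(4, V), mk(A, 3)).
Delete trivial equation zero = zero.
Decompose mk/2: q(4, A) = q(4, V),  mk(q(zero, succ(2)), 3) = mk(A, 3).
Decompose q/2: 4 = 4,  A = V.
Delete trivial equation 4 = 4.
Bind A := V; substituting into the remaining equation gives: mk(q(zero, succ(2)), 3) = mk(V, 3).
Decompose mk/2: q(zero, succ(2)) = V,  3 = 3.
Bind V := q(zero, succ(2)); no other remaining equation mentions V. Substituting into the earlier bindings gives N := q(zero, succ(2)), A := q(zero, succ(2)).
Delete trivial equation 3 = 3.
MGU = { S ↦ zero, W ↦ 3, N ↦ q(zero, succ(2)), A ↦ q(zero, succ(2)), V ↦ q(zero, succ(2)) }, so A ↦ q(zero, succ(2)).

q(zero, succ(2))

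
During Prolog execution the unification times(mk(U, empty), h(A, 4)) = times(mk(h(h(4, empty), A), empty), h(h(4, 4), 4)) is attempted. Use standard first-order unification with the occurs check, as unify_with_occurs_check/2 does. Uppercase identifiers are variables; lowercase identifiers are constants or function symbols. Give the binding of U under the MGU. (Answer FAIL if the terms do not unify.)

Decompose times/2: mk(U, empty) = mk(h(h(4, empty), A), empty),  h(A, 4) = h(h(4, 4), 4).
Decompose mk/2: U = h(h(4, empty), A),  empty = empty.
Bind U := h(h(4, empty), A); no other remaining equation mentions U.
Delete trivial equation empty = empty.
Decompose h/2: A = h(4, 4),  4 = 4.
Bind A := h(4, 4); no other remaining equation mentions A. Substituting into the earlier binding gives U := h(h(4, empty), h(4, 4)).
Delete trivial equation 4 = 4.
MGU = { U ↦ h(h(4, empty), h(4, 4)), A ↦ h(4, 4) }, so U ↦ h(h(4, empty), h(4, 4)).

h(h(4, empty), h(4, 4))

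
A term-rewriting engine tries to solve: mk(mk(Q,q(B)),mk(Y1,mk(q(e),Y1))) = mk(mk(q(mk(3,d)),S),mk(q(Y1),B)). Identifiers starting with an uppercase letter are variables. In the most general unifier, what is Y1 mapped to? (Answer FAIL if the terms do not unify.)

FAIL

Decompose mk/2: mk(Q,q(B)) = mk(q(mk(3,d)),S),  mk(Y1,mk(q(e),Y1)) = mk(q(Y1),B).
Decompose mk/2: Q = q(mk(3,d)),  q(B) = S.
Bind Q := q(mk(3,d)); no other remaining equation mentions Q.
Bind S := q(B); no other remaining equation mentions S.
Decompose mk/2: Y1 = q(Y1),  mk(q(e),Y1) = B.
Occurs check fails: Y1 occurs in q(Y1); the equation Y1 = q(Y1) has no finite solution.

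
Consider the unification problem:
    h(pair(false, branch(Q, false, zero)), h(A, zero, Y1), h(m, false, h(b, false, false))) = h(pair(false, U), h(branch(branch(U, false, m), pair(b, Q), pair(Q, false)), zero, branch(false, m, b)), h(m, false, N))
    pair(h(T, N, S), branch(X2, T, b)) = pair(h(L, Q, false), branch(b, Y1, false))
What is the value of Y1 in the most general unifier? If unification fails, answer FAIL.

Decompose h/3: pair(false, branch(Q, false, zero)) = pair(false, U),  h(A, zero, Y1) = h(branch(branch(U, false, m), pair(b, Q), pair(Q, false)), zero, branch(false, m, b)),  h(m, false, h(b, false, false)) = h(m, false, N).
Decompose pair/2: false = false,  branch(Q, false, zero) = U.
Delete trivial equation false = false.
Bind U := branch(Q, false, zero); substituting into the one remaining equation that mentions U gives: h(A, zero, Y1) = h(branch(branch(branch(Q, false, zero), false, m), pair(b, Q), pair(Q, false)), zero, branch(false, m, b)).
Decompose h/3: A = branch(branch(branch(Q, false, zero), false, m), pair(b, Q), pair(Q, false)),  zero = zero,  Y1 = branch(false, m, b).
Bind A := branch(branch(branch(Q, false, zero), false, m), pair(b, Q), pair(Q, false)); no other remaining equation mentions A.
Delete trivial equation zero = zero.
Bind Y1 := branch(false, m, b); substituting into the one remaining equation that mentions Y1 gives: pair(h(T, N, S), branch(X2, T, b)) = pair(h(L, Q, false), branch(b, branch(false, m, b), false)).
Decompose h/3: m = m,  false = false,  h(b, false, false) = N.
Delete trivial equation m = m.
Delete trivial equation false = false.
Bind N := h(b, false, false); substituting into the remaining equation gives: pair(h(T, h(b, false, false), S), branch(X2, T, b)) = pair(h(L, Q, false), branch(b, branch(false, m, b), false)).
Decompose pair/2: h(T, h(b, false, false), S) = h(L, Q, false),  branch(X2, T, b) = branch(b, branch(false, m, b), false).
Decompose h/3: T = L,  h(b, false, false) = Q,  S = false.
Bind T := L; substituting into the one remaining equation that mentions T gives: branch(X2, L, b) = branch(b, branch(false, m, b), false).
Bind Q := h(b, false, false); no other remaining equation mentions Q. Substituting into the earlier bindings gives U := branch(h(b, false, false), false, zero), A := branch(branch(branch(h(b, false, false), false, zero), false, m), pair(b, h(b, false, false)), pair(h(b, false, false), false)).
Bind S := false; no other remaining equation mentions S.
Decompose branch/3: X2 = b,  L = branch(false, m, b),  b = false.
Bind X2 := b; no other remaining equation mentions X2.
Bind L := branch(false, m, b); no other remaining equation mentions L. Substituting into the earlier binding gives T := branch(false, m, b).
Clash: constants b and false differ; no unifier exists.

FAIL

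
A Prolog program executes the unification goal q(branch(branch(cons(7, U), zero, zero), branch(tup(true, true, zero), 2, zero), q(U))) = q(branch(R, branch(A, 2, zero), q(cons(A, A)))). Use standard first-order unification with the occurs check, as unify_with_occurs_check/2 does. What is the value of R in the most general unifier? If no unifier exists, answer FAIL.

Decompose q/1: branch(branch(cons(7, U), zero, zero), branch(tup(true, true, zero), 2, zero), q(U)) = branch(R, branch(A, 2, zero), q(cons(A, A))).
Decompose branch/3: branch(cons(7, U), zero, zero) = R,  branch(tup(true, true, zero), 2, zero) = branch(A, 2, zero),  q(U) = q(cons(A, A)).
Bind R := branch(cons(7, U), zero, zero); no other remaining equation mentions R.
Decompose branch/3: tup(true, true, zero) = A,  2 = 2,  zero = zero.
Bind A := tup(true, true, zero); substituting into the one remaining equation that mentions A gives: q(U) = q(cons(tup(true, true, zero), tup(true, true, zero))).
Delete trivial equation 2 = 2.
Delete trivial equation zero = zero.
Decompose q/1: U = cons(tup(true, true, zero), tup(true, true, zero)).
Bind U := cons(tup(true, true, zero), tup(true, true, zero)). Substituting into the earlier binding gives R := branch(cons(7, cons(tup(true, true, zero), tup(true, true, zero))), zero, zero).
MGU = { R ↦ branch(cons(7, cons(tup(true, true, zero), tup(true, true, zero))), zero, zero), A ↦ tup(true, true, zero), U ↦ cons(tup(true, true, zero), tup(true, true, zero)) }, so R ↦ branch(cons(7, cons(tup(true, true, zero), tup(true, true, zero))), zero, zero).

branch(cons(7, cons(tup(true, true, zero), tup(true, true, zero))), zero, zero)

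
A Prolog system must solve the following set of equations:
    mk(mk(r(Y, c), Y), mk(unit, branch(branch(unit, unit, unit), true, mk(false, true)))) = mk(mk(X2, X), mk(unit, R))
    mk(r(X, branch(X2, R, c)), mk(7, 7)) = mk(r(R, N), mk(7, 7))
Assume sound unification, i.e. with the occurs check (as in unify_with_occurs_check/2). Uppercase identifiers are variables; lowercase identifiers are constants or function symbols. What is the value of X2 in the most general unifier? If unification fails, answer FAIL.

Decompose mk/2: mk(r(Y, c), Y) = mk(X2, X),  mk(unit, branch(branch(unit, unit, unit), true, mk(false, true))) = mk(unit, R).
Decompose mk/2: r(Y, c) = X2,  Y = X.
Bind X2 := r(Y, c); substituting into the one remaining equation that mentions X2 gives: mk(r(X, branch(r(Y, c), R, c)), mk(7, 7)) = mk(r(R, N), mk(7, 7)).
Bind Y := X; substituting into the one remaining equation that mentions Y gives: mk(r(X, branch(r(X, c), R, c)), mk(7, 7)) = mk(r(R, N), mk(7, 7)). Substituting into the earlier binding gives X2 := r(X, c).
Decompose mk/2: unit = unit,  branch(branch(unit, unit, unit), true, mk(false, true)) = R.
Delete trivial equation unit = unit.
Bind R := branch(branch(unit, unit, unit), true, mk(false, true)); substituting into the remaining equation gives: mk(r(X, branch(r(X, c), branch(branch(unit, unit, unit), true, mk(false, true)), c)), mk(7, 7)) = mk(r(branch(branch(unit, unit, unit), true, mk(false, true)), N), mk(7, 7)).
Decompose mk/2: r(X, branch(r(X, c), branch(branch(unit, unit, unit), true, mk(false, true)), c)) = r(branch(branch(unit, unit, unit), true, mk(false, true)), N),  mk(7, 7) = mk(7, 7).
Decompose r/2: X = branch(branch(unit, unit, unit), true, mk(false, true)),  branch(r(X, c), branch(branch(unit, unit, unit), true, mk(false, true)), c) = N.
Bind X := branch(branch(unit, unit, unit), true, mk(false, true)); substituting into the one remaining equation that mentions X gives: branch(r(branch(branch(unit, unit, unit), true, mk(false, true)), c), branch(branch(unit, unit, unit), true, mk(false, true)), c) = N. Substituting into the earlier bindings gives X2 := r(branch(branch(unit, unit, unit), true, mk(false, true)), c), Y := branch(branch(unit, unit, unit), true, mk(false, true)).
Bind N := branch(r(branch(branch(unit, unit, unit), true, mk(false, true)), c), branch(branch(unit, unit, unit), true, mk(false, true)), c); no other remaining equation mentions N.
Delete trivial equation mk(7, 7) = mk(7, 7).
MGU = { X2 -> r(branch(branch(unit, unit, unit), true, mk(false, true)), c), Y -> branch(branch(unit, unit, unit), true, mk(false, true)), R -> branch(branch(unit, unit, unit), true, mk(false, true)), X -> branch(branch(unit, unit, unit), true, mk(false, true)), N -> branch(r(branch(branch(unit, unit, unit), true, mk(false, true)), c), branch(branch(unit, unit, unit), true, mk(false, true)), c) }, so X2 -> r(branch(branch(unit, unit, unit), true, mk(false, true)), c).

r(branch(branch(unit, unit, unit), true, mk(false, true)), c)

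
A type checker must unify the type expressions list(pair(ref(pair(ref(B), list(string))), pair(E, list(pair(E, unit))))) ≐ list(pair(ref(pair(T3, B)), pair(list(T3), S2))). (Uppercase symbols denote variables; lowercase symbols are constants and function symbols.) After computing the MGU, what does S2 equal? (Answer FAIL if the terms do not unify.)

list(pair(list(ref(list(string))), unit))

Decompose list/1: pair(ref(pair(ref(B), list(string))), pair(E, list(pair(E, unit)))) ≐ pair(ref(pair(T3, B)), pair(list(T3), S2)).
Decompose pair/2: ref(pair(ref(B), list(string))) ≐ ref(pair(T3, B)),  pair(E, list(pair(E, unit))) ≐ pair(list(T3), S2).
Decompose ref/1: pair(ref(B), list(string)) ≐ pair(T3, B).
Decompose pair/2: ref(B) ≐ T3,  list(string) ≐ B.
Bind T3 := ref(B); substituting into the one remaining equation that mentions T3 gives: pair(E, list(pair(E, unit))) ≐ pair(list(ref(B)), S2).
Bind B := list(string); substituting into the remaining equation gives: pair(E, list(pair(E, unit))) ≐ pair(list(ref(list(string))), S2). Substituting into the earlier binding gives T3 := ref(list(string)).
Decompose pair/2: E ≐ list(ref(list(string))),  list(pair(E, unit)) ≐ S2.
Bind E := list(ref(list(string))); substituting into the remaining equation gives: list(pair(list(ref(list(string))), unit)) ≐ S2.
Bind S2 := list(pair(list(ref(list(string))), unit)).
MGU = { T3 -> ref(list(string)), B -> list(string), E -> list(ref(list(string))), S2 -> list(pair(list(ref(list(string))), unit)) }, so S2 -> list(pair(list(ref(list(string))), unit)).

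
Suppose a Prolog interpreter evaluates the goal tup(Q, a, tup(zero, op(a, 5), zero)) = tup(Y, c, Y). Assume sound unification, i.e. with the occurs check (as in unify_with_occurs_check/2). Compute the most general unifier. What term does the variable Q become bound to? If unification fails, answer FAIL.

FAIL

Decompose tup/3: Q = Y,  a = c,  tup(zero, op(a, 5), zero) = Y.
Bind Q := Y; no other remaining equation mentions Q.
Clash: constants a and c differ; no unifier exists.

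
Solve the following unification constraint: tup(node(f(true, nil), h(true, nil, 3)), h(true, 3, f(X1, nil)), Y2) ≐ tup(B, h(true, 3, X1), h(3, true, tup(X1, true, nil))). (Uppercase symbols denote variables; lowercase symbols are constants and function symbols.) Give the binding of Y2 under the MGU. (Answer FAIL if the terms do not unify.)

FAIL

Decompose tup/3: node(f(true, nil), h(true, nil, 3)) ≐ B,  h(true, 3, f(X1, nil)) ≐ h(true, 3, X1),  Y2 ≐ h(3, true, tup(X1, true, nil)).
Bind B := node(f(true, nil), h(true, nil, 3)); no other remaining equation mentions B.
Decompose h/3: true ≐ true,  3 ≐ 3,  f(X1, nil) ≐ X1.
Delete trivial equation true ≐ true.
Delete trivial equation 3 ≐ 3.
Occurs check fails: X1 occurs in f(X1, nil); the equation X1 ≐ f(X1, nil) has no finite solution.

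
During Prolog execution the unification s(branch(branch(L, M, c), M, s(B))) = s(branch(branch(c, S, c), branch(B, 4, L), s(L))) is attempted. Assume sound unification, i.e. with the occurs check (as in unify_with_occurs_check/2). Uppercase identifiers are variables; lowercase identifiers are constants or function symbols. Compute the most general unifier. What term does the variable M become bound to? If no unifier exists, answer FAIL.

Decompose s/1: branch(branch(L, M, c), M, s(B)) = branch(branch(c, S, c), branch(B, 4, L), s(L)).
Decompose branch/3: branch(L, M, c) = branch(c, S, c),  M = branch(B, 4, L),  s(B) = s(L).
Decompose branch/3: L = c,  M = S,  c = c.
Bind L := c; substituting into the 2 remaining equations that mention L gives: M = branch(B, 4, c),  s(B) = s(c).
Bind M := S; substituting into the one remaining equation that mentions M gives: S = branch(B, 4, c).
Delete trivial equation c = c.
Bind S := branch(B, 4, c); no other remaining equation mentions S. Substituting into the earlier binding gives M := branch(B, 4, c).
Decompose s/1: B = c.
Bind B := c. Substituting into the earlier bindings gives M := branch(c, 4, c), S := branch(c, 4, c).
MGU = { L ↦ c, M ↦ branch(c, 4, c), S ↦ branch(c, 4, c), B ↦ c }, so M ↦ branch(c, 4, c).

branch(c, 4, c)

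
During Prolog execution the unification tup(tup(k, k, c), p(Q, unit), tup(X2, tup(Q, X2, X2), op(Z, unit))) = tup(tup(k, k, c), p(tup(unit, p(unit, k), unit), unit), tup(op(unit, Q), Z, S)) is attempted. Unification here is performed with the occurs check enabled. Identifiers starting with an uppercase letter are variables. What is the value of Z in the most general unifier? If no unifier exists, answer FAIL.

Decompose tup/3: tup(k, k, c) = tup(k, k, c),  p(Q, unit) = p(tup(unit, p(unit, k), unit), unit),  tup(X2, tup(Q, X2, X2), op(Z, unit)) = tup(op(unit, Q), Z, S).
Delete trivial equation tup(k, k, c) = tup(k, k, c).
Decompose p/2: Q = tup(unit, p(unit, k), unit),  unit = unit.
Bind Q := tup(unit, p(unit, k), unit); substituting into the one remaining equation that mentions Q gives: tup(X2, tup(tup(unit, p(unit, k), unit), X2, X2), op(Z, unit)) = tup(op(unit, tup(unit, p(unit, k), unit)), Z, S).
Delete trivial equation unit = unit.
Decompose tup/3: X2 = op(unit, tup(unit, p(unit, k), unit)),  tup(tup(unit, p(unit, k), unit), X2, X2) = Z,  op(Z, unit) = S.
Bind X2 := op(unit, tup(unit, p(unit, k), unit)); substituting into the one remaining equation that mentions X2 gives: tup(tup(unit, p(unit, k), unit), op(unit, tup(unit, p(unit, k), unit)), op(unit, tup(unit, p(unit, k), unit))) = Z.
Bind Z := tup(tup(unit, p(unit, k), unit), op(unit, tup(unit, p(unit, k), unit)), op(unit, tup(unit, p(unit, k), unit))); substituting into the remaining equation gives: op(tup(tup(unit, p(unit, k), unit), op(unit, tup(unit, p(unit, k), unit)), op(unit, tup(unit, p(unit, k), unit))), unit) = S.
Bind S := op(tup(tup(unit, p(unit, k), unit), op(unit, tup(unit, p(unit, k), unit)), op(unit, tup(unit, p(unit, k), unit))), unit).
MGU = { Q ↦ tup(unit, p(unit, k), unit), X2 ↦ op(unit, tup(unit, p(unit, k), unit)), Z ↦ tup(tup(unit, p(unit, k), unit), op(unit, tup(unit, p(unit, k), unit)), op(unit, tup(unit, p(unit, k), unit))), S ↦ op(tup(tup(unit, p(unit, k), unit), op(unit, tup(unit, p(unit, k), unit)), op(unit, tup(unit, p(unit, k), unit))), unit) }, so Z ↦ tup(tup(unit, p(unit, k), unit), op(unit, tup(unit, p(unit, k), unit)), op(unit, tup(unit, p(unit, k), unit))).

tup(tup(unit, p(unit, k), unit), op(unit, tup(unit, p(unit, k), unit)), op(unit, tup(unit, p(unit, k), unit)))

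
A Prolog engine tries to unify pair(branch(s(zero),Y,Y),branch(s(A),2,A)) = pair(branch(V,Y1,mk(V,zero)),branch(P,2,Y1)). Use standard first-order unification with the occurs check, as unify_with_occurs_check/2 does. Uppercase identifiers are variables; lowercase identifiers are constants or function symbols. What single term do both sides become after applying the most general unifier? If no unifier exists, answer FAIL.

Decompose pair/2: branch(s(zero),Y,Y) = branch(V,Y1,mk(V,zero)),  branch(s(A),2,A) = branch(P,2,Y1).
Decompose branch/3: s(zero) = V,  Y = Y1,  Y = mk(V,zero).
Bind V := s(zero); substituting into the one remaining equation that mentions V gives: Y = mk(s(zero),zero).
Bind Y := Y1; substituting into the one remaining equation that mentions Y gives: Y1 = mk(s(zero),zero).
Bind Y1 := mk(s(zero),zero); substituting into the remaining equation gives: branch(s(A),2,A) = branch(P,2,mk(s(zero),zero)). Substituting into the earlier binding gives Y := mk(s(zero),zero).
Decompose branch/3: s(A) = P,  2 = 2,  A = mk(s(zero),zero).
Bind P := s(A); no other remaining equation mentions P.
Delete trivial equation 2 = 2.
Bind A := mk(s(zero),zero). Substituting into the earlier binding gives P := s(mk(s(zero),zero)).
Applying the MGU to either side gives pair(branch(s(zero),mk(s(zero),zero),mk(s(zero),zero)),branch(s(mk(s(zero),zero)),2,mk(s(zero),zero))).

pair(branch(s(zero),mk(s(zero),zero),mk(s(zero),zero)),branch(s(mk(s(zero),zero)),2,mk(s(zero),zero)))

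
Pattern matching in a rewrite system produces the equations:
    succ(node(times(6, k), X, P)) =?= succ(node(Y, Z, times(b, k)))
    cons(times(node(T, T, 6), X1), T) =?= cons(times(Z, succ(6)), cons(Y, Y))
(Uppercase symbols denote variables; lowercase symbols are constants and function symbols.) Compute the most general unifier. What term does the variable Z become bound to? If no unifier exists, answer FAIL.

node(cons(times(6, k), times(6, k)), cons(times(6, k), times(6, k)), 6)

Decompose succ/1: node(times(6, k), X, P) =?= node(Y, Z, times(b, k)).
Decompose node/3: times(6, k) =?= Y,  X =?= Z,  P =?= times(b, k).
Bind Y := times(6, k); substituting into the one remaining equation that mentions Y gives: cons(times(node(T, T, 6), X1), T) =?= cons(times(Z, succ(6)), cons(times(6, k), times(6, k))).
Bind X := Z; no other remaining equation mentions X.
Bind P := times(b, k); no other remaining equation mentions P.
Decompose cons/2: times(node(T, T, 6), X1) =?= times(Z, succ(6)),  T =?= cons(times(6, k), times(6, k)).
Decompose times/2: node(T, T, 6) =?= Z,  X1 =?= succ(6).
Bind Z := node(T, T, 6); no other remaining equation mentions Z. Substituting into the earlier binding gives X := node(T, T, 6).
Bind X1 := succ(6); no other remaining equation mentions X1.
Bind T := cons(times(6, k), times(6, k)). Substituting into the earlier bindings gives X := node(cons(times(6, k), times(6, k)), cons(times(6, k), times(6, k)), 6), Z := node(cons(times(6, k), times(6, k)), cons(times(6, k), times(6, k)), 6).
MGU = { Y := times(6, k), X := node(cons(times(6, k), times(6, k)), cons(times(6, k), times(6, k)), 6), P := times(b, k), Z := node(cons(times(6, k), times(6, k)), cons(times(6, k), times(6, k)), 6), X1 := succ(6), T := cons(times(6, k), times(6, k)) }, so Z := node(cons(times(6, k), times(6, k)), cons(times(6, k), times(6, k)), 6).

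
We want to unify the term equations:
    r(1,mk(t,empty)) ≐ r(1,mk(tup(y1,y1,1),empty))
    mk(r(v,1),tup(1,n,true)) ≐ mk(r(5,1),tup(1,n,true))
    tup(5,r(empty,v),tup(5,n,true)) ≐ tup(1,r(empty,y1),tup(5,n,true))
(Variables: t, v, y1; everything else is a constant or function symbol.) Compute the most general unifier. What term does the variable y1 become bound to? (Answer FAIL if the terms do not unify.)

Decompose r/2: 1 ≐ 1,  mk(t,empty) ≐ mk(tup(y1,y1,1),empty).
Delete trivial equation 1 ≐ 1.
Decompose mk/2: t ≐ tup(y1,y1,1),  empty ≐ empty.
Bind t := tup(y1,y1,1); no other remaining equation mentions t.
Delete trivial equation empty ≐ empty.
Decompose mk/2: r(v,1) ≐ r(5,1),  tup(1,n,true) ≐ tup(1,n,true).
Decompose r/2: v ≐ 5,  1 ≐ 1.
Bind v := 5; substituting into the one remaining equation that mentions v gives: tup(5,r(empty,5),tup(5,n,true)) ≐ tup(1,r(empty,y1),tup(5,n,true)).
Delete trivial equation 1 ≐ 1.
Delete trivial equation tup(1,n,true) ≐ tup(1,n,true).
Decompose tup/3: 5 ≐ 1,  r(empty,5) ≐ r(empty,y1),  tup(5,n,true) ≐ tup(5,n,true).
Clash: constants 5 and 1 differ; no unifier exists.

FAIL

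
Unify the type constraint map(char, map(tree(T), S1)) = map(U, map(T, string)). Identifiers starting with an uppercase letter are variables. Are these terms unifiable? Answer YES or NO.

NO

Decompose map/2: char = U,  map(tree(T), S1) = map(T, string).
Bind U := char; no other remaining equation mentions U.
Decompose map/2: tree(T) = T,  S1 = string.
Occurs check fails: T occurs in tree(T); the equation T = tree(T) has no finite solution.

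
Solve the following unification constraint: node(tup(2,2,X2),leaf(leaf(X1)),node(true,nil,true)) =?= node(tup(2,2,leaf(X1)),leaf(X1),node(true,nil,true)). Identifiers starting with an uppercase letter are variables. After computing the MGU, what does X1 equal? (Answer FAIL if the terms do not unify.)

FAIL

Decompose node/3: tup(2,2,X2) =?= tup(2,2,leaf(X1)),  leaf(leaf(X1)) =?= leaf(X1),  node(true,nil,true) =?= node(true,nil,true).
Decompose tup/3: 2 =?= 2,  2 =?= 2,  X2 =?= leaf(X1).
Delete trivial equation 2 =?= 2.
Delete trivial equation 2 =?= 2.
Bind X2 := leaf(X1); no other remaining equation mentions X2.
Decompose leaf/1: leaf(X1) =?= X1.
Occurs check fails: X1 occurs in leaf(X1); the equation X1 =?= leaf(X1) has no finite solution.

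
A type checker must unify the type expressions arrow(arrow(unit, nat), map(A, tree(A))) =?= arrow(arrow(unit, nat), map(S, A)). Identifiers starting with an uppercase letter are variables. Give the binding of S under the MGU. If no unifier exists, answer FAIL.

FAIL

Decompose arrow/2: arrow(unit, nat) =?= arrow(unit, nat),  map(A, tree(A)) =?= map(S, A).
Delete trivial equation arrow(unit, nat) =?= arrow(unit, nat).
Decompose map/2: A =?= S,  tree(A) =?= A.
Bind A := S; substituting into the remaining equation gives: tree(S) =?= S.
Occurs check fails: S occurs in tree(S); the equation S =?= tree(S) has no finite solution.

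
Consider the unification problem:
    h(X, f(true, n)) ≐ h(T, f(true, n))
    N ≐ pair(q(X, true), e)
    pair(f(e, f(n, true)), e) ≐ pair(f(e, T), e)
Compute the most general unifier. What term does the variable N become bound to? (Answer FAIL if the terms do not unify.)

pair(q(f(n, true), true), e)

Decompose h/2: X ≐ T,  f(true, n) ≐ f(true, n).
Bind X := T; substituting into the one remaining equation that mentions X gives: N ≐ pair(q(T, true), e).
Delete trivial equation f(true, n) ≐ f(true, n).
Bind N := pair(q(T, true), e); no other remaining equation mentions N.
Decompose pair/2: f(e, f(n, true)) ≐ f(e, T),  e ≐ e.
Decompose f/2: e ≐ e,  f(n, true) ≐ T.
Delete trivial equation e ≐ e.
Bind T := f(n, true); no other remaining equation mentions T. Substituting into the earlier bindings gives X := f(n, true), N := pair(q(f(n, true), true), e).
Delete trivial equation e ≐ e.
MGU = { X ↦ f(n, true), N ↦ pair(q(f(n, true), true), e), T ↦ f(n, true) }, so N ↦ pair(q(f(n, true), true), e).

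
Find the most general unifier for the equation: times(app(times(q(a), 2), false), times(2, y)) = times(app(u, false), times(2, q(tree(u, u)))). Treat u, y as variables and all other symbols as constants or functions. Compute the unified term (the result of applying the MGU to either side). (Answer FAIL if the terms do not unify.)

times(app(times(q(a), 2), false), times(2, q(tree(times(q(a), 2), times(q(a), 2)))))

Decompose times/2: app(times(q(a), 2), false) = app(u, false),  times(2, y) = times(2, q(tree(u, u))).
Decompose app/2: times(q(a), 2) = u,  false = false.
Bind u := times(q(a), 2); substituting into the one remaining equation that mentions u gives: times(2, y) = times(2, q(tree(times(q(a), 2), times(q(a), 2)))).
Delete trivial equation false = false.
Decompose times/2: 2 = 2,  y = q(tree(times(q(a), 2), times(q(a), 2))).
Delete trivial equation 2 = 2.
Bind y := q(tree(times(q(a), 2), times(q(a), 2))).
Applying the MGU to either side gives times(app(times(q(a), 2), false), times(2, q(tree(times(q(a), 2), times(q(a), 2))))).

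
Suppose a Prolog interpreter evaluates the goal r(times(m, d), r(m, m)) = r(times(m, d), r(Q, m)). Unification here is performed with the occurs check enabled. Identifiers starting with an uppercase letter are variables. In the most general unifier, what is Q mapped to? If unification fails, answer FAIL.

Decompose r/2: times(m, d) = times(m, d),  r(m, m) = r(Q, m).
Delete trivial equation times(m, d) = times(m, d).
Decompose r/2: m = Q,  m = m.
Bind Q := m; no other remaining equation mentions Q.
Delete trivial equation m = m.
MGU = { Q -> m }, so Q -> m.

m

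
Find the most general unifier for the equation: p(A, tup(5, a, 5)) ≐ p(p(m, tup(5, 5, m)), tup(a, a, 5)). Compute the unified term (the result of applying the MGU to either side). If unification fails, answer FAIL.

Decompose p/2: A ≐ p(m, tup(5, 5, m)),  tup(5, a, 5) ≐ tup(a, a, 5).
Bind A := p(m, tup(5, 5, m)); no other remaining equation mentions A.
Decompose tup/3: 5 ≐ a,  a ≐ a,  5 ≐ 5.
Clash: constants 5 and a differ; no unifier exists.

FAIL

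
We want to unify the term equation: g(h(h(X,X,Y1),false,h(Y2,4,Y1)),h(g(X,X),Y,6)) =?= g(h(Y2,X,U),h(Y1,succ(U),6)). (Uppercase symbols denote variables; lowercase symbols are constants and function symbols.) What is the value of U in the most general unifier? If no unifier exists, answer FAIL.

Decompose g/2: h(h(X,X,Y1),false,h(Y2,4,Y1)) =?= h(Y2,X,U),  h(g(X,X),Y,6) =?= h(Y1,succ(U),6).
Decompose h/3: h(X,X,Y1) =?= Y2,  false =?= X,  h(Y2,4,Y1) =?= U.
Bind Y2 := h(X,X,Y1); substituting into the one remaining equation that mentions Y2 gives: h(h(X,X,Y1),4,Y1) =?= U.
Bind X := false; substituting into the remaining equations gives: h(h(false,false,Y1),4,Y1) =?= U,  h(g(false,false),Y,6) =?= h(Y1,succ(U),6). Substituting into the earlier binding gives Y2 := h(false,false,Y1).
Bind U := h(h(false,false,Y1),4,Y1); substituting into the remaining equation gives: h(g(false,false),Y,6) =?= h(Y1,succ(h(h(false,false,Y1),4,Y1)),6).
Decompose h/3: g(false,false) =?= Y1,  Y =?= succ(h(h(false,false,Y1),4,Y1)),  6 =?= 6.
Bind Y1 := g(false,false); substituting into the one remaining equation that mentions Y1 gives: Y =?= succ(h(h(false,false,g(false,false)),4,g(false,false))). Substituting into the earlier bindings gives Y2 := h(false,false,g(false,false)), U := h(h(false,false,g(false,false)),4,g(false,false)).
Bind Y := succ(h(h(false,false,g(false,false)),4,g(false,false))); no other remaining equation mentions Y.
Delete trivial equation 6 =?= 6.
MGU = { Y2 -> h(false,false,g(false,false)), X -> false, U -> h(h(false,false,g(false,false)),4,g(false,false)), Y1 -> g(false,false), Y -> succ(h(h(false,false,g(false,false)),4,g(false,false))) }, so U -> h(h(false,false,g(false,false)),4,g(false,false)).

h(h(false,false,g(false,false)),4,g(false,false))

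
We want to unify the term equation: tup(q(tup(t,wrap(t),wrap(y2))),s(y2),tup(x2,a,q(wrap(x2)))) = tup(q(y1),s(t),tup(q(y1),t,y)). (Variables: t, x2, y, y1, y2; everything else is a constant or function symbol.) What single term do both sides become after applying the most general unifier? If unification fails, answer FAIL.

tup(q(tup(a,wrap(a),wrap(a))),s(a),tup(q(tup(a,wrap(a),wrap(a))),a,q(wrap(q(tup(a,wrap(a),wrap(a)))))))

Decompose tup/3: q(tup(t,wrap(t),wrap(y2))) = q(y1),  s(y2) = s(t),  tup(x2,a,q(wrap(x2))) = tup(q(y1),t,y).
Decompose q/1: tup(t,wrap(t),wrap(y2)) = y1.
Bind y1 := tup(t,wrap(t),wrap(y2)); substituting into the one remaining equation that mentions y1 gives: tup(x2,a,q(wrap(x2))) = tup(q(tup(t,wrap(t),wrap(y2))),t,y).
Decompose s/1: y2 = t.
Bind y2 := t; substituting into the remaining equation gives: tup(x2,a,q(wrap(x2))) = tup(q(tup(t,wrap(t),wrap(t))),t,y). Substituting into the earlier binding gives y1 := tup(t,wrap(t),wrap(t)).
Decompose tup/3: x2 = q(tup(t,wrap(t),wrap(t))),  a = t,  q(wrap(x2)) = y.
Bind x2 := q(tup(t,wrap(t),wrap(t))); substituting into the one remaining equation that mentions x2 gives: q(wrap(q(tup(t,wrap(t),wrap(t))))) = y.
Bind t := a; substituting into the remaining equation gives: q(wrap(q(tup(a,wrap(a),wrap(a))))) = y. Substituting into the earlier bindings gives y1 := tup(a,wrap(a),wrap(a)), y2 := a, x2 := q(tup(a,wrap(a),wrap(a))).
Bind y := q(wrap(q(tup(a,wrap(a),wrap(a))))).
Applying the MGU to either side gives tup(q(tup(a,wrap(a),wrap(a))),s(a),tup(q(tup(a,wrap(a),wrap(a))),a,q(wrap(q(tup(a,wrap(a),wrap(a))))))).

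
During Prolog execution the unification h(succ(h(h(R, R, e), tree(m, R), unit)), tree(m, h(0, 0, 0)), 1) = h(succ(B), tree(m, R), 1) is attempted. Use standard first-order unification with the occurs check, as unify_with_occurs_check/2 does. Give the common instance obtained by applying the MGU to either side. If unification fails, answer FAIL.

h(succ(h(h(h(0, 0, 0), h(0, 0, 0), e), tree(m, h(0, 0, 0)), unit)), tree(m, h(0, 0, 0)), 1)

Decompose h/3: succ(h(h(R, R, e), tree(m, R), unit)) = succ(B),  tree(m, h(0, 0, 0)) = tree(m, R),  1 = 1.
Decompose succ/1: h(h(R, R, e), tree(m, R), unit) = B.
Bind B := h(h(R, R, e), tree(m, R), unit); no other remaining equation mentions B.
Decompose tree/2: m = m,  h(0, 0, 0) = R.
Delete trivial equation m = m.
Bind R := h(0, 0, 0); no other remaining equation mentions R. Substituting into the earlier binding gives B := h(h(h(0, 0, 0), h(0, 0, 0), e), tree(m, h(0, 0, 0)), unit).
Delete trivial equation 1 = 1.
Applying the MGU to either side gives h(succ(h(h(h(0, 0, 0), h(0, 0, 0), e), tree(m, h(0, 0, 0)), unit)), tree(m, h(0, 0, 0)), 1).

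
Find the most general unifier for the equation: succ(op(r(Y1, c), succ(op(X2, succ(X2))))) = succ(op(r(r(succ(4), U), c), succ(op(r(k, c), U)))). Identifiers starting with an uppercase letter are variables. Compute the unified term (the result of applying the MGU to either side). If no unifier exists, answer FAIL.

Decompose succ/1: op(r(Y1, c), succ(op(X2, succ(X2)))) = op(r(r(succ(4), U), c), succ(op(r(k, c), U))).
Decompose op/2: r(Y1, c) = r(r(succ(4), U), c),  succ(op(X2, succ(X2))) = succ(op(r(k, c), U)).
Decompose r/2: Y1 = r(succ(4), U),  c = c.
Bind Y1 := r(succ(4), U); no other remaining equation mentions Y1.
Delete trivial equation c = c.
Decompose succ/1: op(X2, succ(X2)) = op(r(k, c), U).
Decompose op/2: X2 = r(k, c),  succ(X2) = U.
Bind X2 := r(k, c); substituting into the remaining equation gives: succ(r(k, c)) = U.
Bind U := succ(r(k, c)). Substituting into the earlier binding gives Y1 := r(succ(4), succ(r(k, c))).
Applying the MGU to either side gives succ(op(r(r(succ(4), succ(r(k, c))), c), succ(op(r(k, c), succ(r(k, c)))))).

succ(op(r(r(succ(4), succ(r(k, c))), c), succ(op(r(k, c), succ(r(k, c))))))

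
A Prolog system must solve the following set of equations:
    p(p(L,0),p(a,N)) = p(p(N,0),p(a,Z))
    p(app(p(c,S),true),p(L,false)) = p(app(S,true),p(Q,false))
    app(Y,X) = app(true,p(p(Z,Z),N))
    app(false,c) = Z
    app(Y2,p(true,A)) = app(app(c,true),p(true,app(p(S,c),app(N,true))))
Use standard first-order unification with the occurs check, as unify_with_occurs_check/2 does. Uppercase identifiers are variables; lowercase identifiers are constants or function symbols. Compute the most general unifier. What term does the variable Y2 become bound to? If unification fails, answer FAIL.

FAIL

Decompose p/2: p(L,0) = p(N,0),  p(a,N) = p(a,Z).
Decompose p/2: L = N,  0 = 0.
Bind L := N; substituting into the one remaining equation that mentions L gives: p(app(p(c,S),true),p(N,false)) = p(app(S,true),p(Q,false)).
Delete trivial equation 0 = 0.
Decompose p/2: a = a,  N = Z.
Delete trivial equation a = a.
Bind N := Z; substituting into the 3 remaining equations that mention N gives: p(app(p(c,S),true),p(Z,false)) = p(app(S,true),p(Q,false)),  app(Y,X) = app(true,p(p(Z,Z),Z)),  app(Y2,p(true,A)) = app(app(c,true),p(true,app(p(S,c),app(Z,true)))). Substituting into the earlier binding gives L := Z.
Decompose p/2: app(p(c,S),true) = app(S,true),  p(Z,false) = p(Q,false).
Decompose app/2: p(c,S) = S,  true = true.
Occurs check fails: S occurs in p(c,S); the equation S = p(c,S) has no finite solution.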